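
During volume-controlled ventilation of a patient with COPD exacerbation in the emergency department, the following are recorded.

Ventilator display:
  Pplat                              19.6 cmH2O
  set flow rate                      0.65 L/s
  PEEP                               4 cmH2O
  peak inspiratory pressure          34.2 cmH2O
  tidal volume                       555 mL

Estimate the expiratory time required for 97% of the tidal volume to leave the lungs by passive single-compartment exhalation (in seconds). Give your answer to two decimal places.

2.80

R = (PIP − Pplat)/V̇ = (34.2 − 19.6) / 0.65 = 14.6/0.65 = 22.462 cmH2O·s/L.
C = Vt/(Pplat − PEEP) = 555.0 / (19.6 − 4) = 555.0/15.6 = 35.577 mL/cmH2O.
τ = R × C = 22.462 × 0.03558 L/cmH2O = 0.7992 s.
t = −τ·ln(1 − 0.97) = −0.7992·ln(0.03) = 2.802 s.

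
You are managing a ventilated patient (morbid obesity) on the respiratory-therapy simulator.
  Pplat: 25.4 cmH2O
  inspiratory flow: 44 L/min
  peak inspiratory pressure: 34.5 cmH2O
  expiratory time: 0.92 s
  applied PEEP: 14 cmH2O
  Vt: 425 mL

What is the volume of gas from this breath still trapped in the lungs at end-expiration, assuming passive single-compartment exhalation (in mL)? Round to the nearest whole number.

Flow: 44 L/min ÷ 60 = 0.7333 L/s.
R = (PIP − Pplat)/V̇ = (34.5 − 25.4) / 0.7333 = 9.1/0.7333 = 12.41 cmH2O·s/L.
C = Vt/(Pplat − PEEP) = 425.0 / (25.4 − 14) = 425.0/11.4 = 37.281 mL/cmH2O.
τ = R × C = 12.41 × 0.03728 L/cmH2O = 0.4626 s.
Fraction remaining = e^(−Te/τ) = e^(−0.92/0.4626) = 0.1369.
Trapped volume = 425.0 × 0.1369 = 58.183 mL.

58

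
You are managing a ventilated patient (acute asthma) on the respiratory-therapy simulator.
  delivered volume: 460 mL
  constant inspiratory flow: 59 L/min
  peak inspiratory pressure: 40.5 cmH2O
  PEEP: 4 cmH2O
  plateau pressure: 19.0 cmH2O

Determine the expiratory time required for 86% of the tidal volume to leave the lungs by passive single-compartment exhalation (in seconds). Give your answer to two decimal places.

Flow: 59 L/min ÷ 60 = 0.9833 L/s.
R = (PIP − Pplat)/V̇ = (40.5 − 19.0) / 0.9833 = 21.5/0.9833 = 21.865 cmH2O·s/L.
C = Vt/(Pplat − PEEP) = 460.0 / (19.0 − 4) = 460.0/15.0 = 30.667 mL/cmH2O.
τ = R × C = 21.865 × 0.03067 L/cmH2O = 0.6706 s.
t = −τ·ln(1 − 0.86) = −0.6706·ln(0.14) = 1.318 s.

1.32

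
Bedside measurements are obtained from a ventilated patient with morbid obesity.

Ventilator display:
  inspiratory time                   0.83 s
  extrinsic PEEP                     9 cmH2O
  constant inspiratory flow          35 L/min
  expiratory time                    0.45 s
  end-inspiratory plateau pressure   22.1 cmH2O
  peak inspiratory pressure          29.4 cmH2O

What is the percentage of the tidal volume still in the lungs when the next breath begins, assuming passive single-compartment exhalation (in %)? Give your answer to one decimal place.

37.8

Flow: 35 L/min ÷ 60 = 0.5833 L/s.
Vt = flow × Ti = 0.5833 L/s × 0.83 s × 1000 mL/L = 484.14 mL.
R = (PIP − Pplat)/V̇ = (29.4 − 22.1) / 0.5833 = 7.3/0.5833 = 12.515 cmH2O·s/L.
C = Vt/(Pplat − PEEP) = 484.14 / (22.1 − 9) = 484.14/13.1 = 36.957 mL/cmH2O.
τ = R × C = 12.515 × 0.03696 L/cmH2O = 0.4626 s.
Fraction remaining at end-expiration = e^(−Te/τ) = e^(−0.45/0.4626) = 0.378 → 37.8%.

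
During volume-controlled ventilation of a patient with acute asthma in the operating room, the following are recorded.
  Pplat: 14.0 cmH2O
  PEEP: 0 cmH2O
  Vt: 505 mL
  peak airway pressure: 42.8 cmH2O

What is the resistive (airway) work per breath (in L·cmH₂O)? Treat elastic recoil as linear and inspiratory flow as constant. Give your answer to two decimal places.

14.54

With constant inspiratory flow the resistive pressure is constant at PIP − Pplat = 42.8 − 14.0 = 28.8 cmH2O, so resistive work = 28.8 × 0.505 = 14.544 L·cmH2O.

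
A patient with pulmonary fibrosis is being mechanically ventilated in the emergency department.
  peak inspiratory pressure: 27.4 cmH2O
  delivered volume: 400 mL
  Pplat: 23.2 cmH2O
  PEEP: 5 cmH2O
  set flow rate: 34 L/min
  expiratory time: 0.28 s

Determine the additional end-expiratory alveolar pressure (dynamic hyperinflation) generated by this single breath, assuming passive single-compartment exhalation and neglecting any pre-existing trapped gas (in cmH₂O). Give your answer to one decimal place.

Flow: 34 L/min ÷ 60 = 0.5667 L/s.
R = (PIP − Pplat)/V̇ = (27.4 − 23.2) / 0.5667 = 4.2/0.5667 = 7.411 cmH2O·s/L.
C = Vt/(Pplat − PEEP) = 400.0 / (23.2 − 5) = 400.0/18.2 = 21.978 mL/cmH2O.
τ = R × C = 7.411 × 0.02198 L/cmH2O = 0.1629 s.
Fraction remaining = e^(−Te/τ) = e^(−0.28/0.1629) = 0.1793; trapped volume = 400.0 × 0.1793 = 71.72 mL.
Additional alveolar pressure from trapping ≈ V_trapped / C = 71.72 / 21.978 = 3.263 cmH2O.

3.3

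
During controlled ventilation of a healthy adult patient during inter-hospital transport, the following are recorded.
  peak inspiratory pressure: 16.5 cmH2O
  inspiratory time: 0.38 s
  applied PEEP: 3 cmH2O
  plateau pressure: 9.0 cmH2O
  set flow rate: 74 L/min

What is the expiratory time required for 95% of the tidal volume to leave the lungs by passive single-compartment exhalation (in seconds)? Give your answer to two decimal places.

1.42

Flow: 74 L/min ÷ 60 = 1.2333 L/s.
Vt = flow × Ti = 1.2333 L/s × 0.38 s × 1000 mL/L = 468.65 mL.
R = (PIP − Pplat)/V̇ = (16.5 − 9.0) / 1.2333 = 7.5/1.2333 = 6.081 cmH2O·s/L.
C = Vt/(Pplat − PEEP) = 468.65 / (9.0 − 3) = 468.65/6.0 = 78.108 mL/cmH2O.
τ = R × C = 6.081 × 0.07811 L/cmH2O = 0.475 s.
t = −τ·ln(1 − 0.95) = −0.475·ln(0.05) = 1.423 s.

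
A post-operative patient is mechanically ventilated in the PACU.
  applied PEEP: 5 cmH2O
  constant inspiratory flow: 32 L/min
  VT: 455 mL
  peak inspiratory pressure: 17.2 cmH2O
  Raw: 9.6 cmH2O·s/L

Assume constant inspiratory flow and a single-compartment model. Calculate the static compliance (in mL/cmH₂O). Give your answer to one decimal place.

Flow: 32 L/min ÷ 60 = 0.5333 L/s.
Equation of motion (constant flow): PIP = Vt/C + R·V̇ + PEEP.
Vt/C = PIP − R·V̇ − PEEP = 17.2 − 9.6×0.5333 − 5 = 17.2 − 5.12 − 5 = 7.08 cmH2O.
C = Vt / 7.08 = 455 / 7.08 = 64.266 mL/cmH2O.

64.3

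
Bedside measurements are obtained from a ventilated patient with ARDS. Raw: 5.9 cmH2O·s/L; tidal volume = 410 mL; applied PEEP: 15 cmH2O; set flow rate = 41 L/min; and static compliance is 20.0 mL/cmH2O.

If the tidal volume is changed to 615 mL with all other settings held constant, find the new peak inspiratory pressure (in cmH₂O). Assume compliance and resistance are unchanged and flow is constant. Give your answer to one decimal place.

Flow: 41 L/min ÷ 60 = 0.6833 L/s.
PIP = Vt/C + R·V̇ + PEEP (constant-flow equation of motion).
Only the elastic term changes: ΔPIP = ΔVt / C = (615 − 410) / 20.0 = 10.25 cmH2O.
Original PIP = 410/20.0 + 5.9×0.6833 + 15 = 39.531 cmH2O; new PIP = 39.531 + (10.25) = 49.781 cmH2O.

49.8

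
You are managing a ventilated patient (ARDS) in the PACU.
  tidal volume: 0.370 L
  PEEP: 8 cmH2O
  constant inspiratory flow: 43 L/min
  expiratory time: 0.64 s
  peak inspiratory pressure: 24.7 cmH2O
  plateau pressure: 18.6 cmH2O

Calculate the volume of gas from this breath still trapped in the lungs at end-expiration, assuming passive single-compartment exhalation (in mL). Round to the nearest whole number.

43

Flow: 43 L/min ÷ 60 = 0.7167 L/s.
R = (PIP − Pplat)/V̇ = (24.7 − 18.6) / 0.7167 = 6.1/0.7167 = 8.511 cmH2O·s/L.
C = Vt/(Pplat − PEEP) = 370.0 / (18.6 − 8) = 370.0/10.6 = 34.906 mL/cmH2O.
τ = R × C = 8.511 × 0.03491 L/cmH2O = 0.2971 s.
Fraction remaining = e^(−Te/τ) = e^(−0.64/0.2971) = 0.116.
Trapped volume = 370.0 × 0.116 = 42.92 mL.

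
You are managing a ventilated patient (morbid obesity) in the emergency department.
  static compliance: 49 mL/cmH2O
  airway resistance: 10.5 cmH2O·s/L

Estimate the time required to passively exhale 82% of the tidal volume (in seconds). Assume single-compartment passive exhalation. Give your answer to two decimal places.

0.88

τ = R × C = 10.5 × 49 mL/cmH2O = 10.5 × 0.049 L/cmH2O = 0.5145 s.
Exhaled fraction f = 1 − e^(−t/τ) → t = −τ·ln(1 − f) = −0.5145·ln(0.18) = 0.8823 s.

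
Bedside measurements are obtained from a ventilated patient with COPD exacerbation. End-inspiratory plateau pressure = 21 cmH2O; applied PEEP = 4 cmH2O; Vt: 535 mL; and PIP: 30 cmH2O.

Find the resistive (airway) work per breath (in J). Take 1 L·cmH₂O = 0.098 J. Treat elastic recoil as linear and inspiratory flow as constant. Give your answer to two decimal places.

With constant inspiratory flow the resistive pressure is constant at PIP − Pplat = 30 − 21 = 9.0 cmH2O, so resistive work = 9.0 × 0.535 = 4.815 L·cmH2O.
× 0.098 J/(L·cmH2O) → 0.4719 J.

0.47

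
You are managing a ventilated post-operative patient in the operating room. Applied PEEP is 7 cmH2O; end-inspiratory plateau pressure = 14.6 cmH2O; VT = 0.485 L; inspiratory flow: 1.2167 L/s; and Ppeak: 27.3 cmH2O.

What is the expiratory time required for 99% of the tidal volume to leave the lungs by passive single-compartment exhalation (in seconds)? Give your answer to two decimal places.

3.07

R = (PIP − Pplat)/V̇ = (27.3 − 14.6) / 1.2167 = 12.7/1.2167 = 10.438 cmH2O·s/L.
C = Vt/(Pplat − PEEP) = 485.0 / (14.6 − 7) = 485.0/7.6 = 63.816 mL/cmH2O.
τ = R × C = 10.438 × 0.06382 L/cmH2O = 0.6662 s.
t = −τ·ln(1 − 0.99) = −0.6662·ln(0.01) = 3.068 s.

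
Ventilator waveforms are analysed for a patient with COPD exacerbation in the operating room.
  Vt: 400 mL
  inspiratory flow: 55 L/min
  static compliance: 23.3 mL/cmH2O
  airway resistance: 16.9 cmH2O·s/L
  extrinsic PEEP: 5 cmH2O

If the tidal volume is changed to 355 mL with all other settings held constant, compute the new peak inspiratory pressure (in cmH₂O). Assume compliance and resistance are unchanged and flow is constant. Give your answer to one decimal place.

Flow: 55 L/min ÷ 60 = 0.9167 L/s.
PIP = Vt/C + R·V̇ + PEEP (constant-flow equation of motion).
Only the elastic term changes: ΔPIP = ΔVt / C = (355 − 400) / 23.3 = -1.931 cmH2O.
Original PIP = 400/23.3 + 16.9×0.9167 + 5 = 37.66 cmH2O; new PIP = 37.66 + (-1.931) = 35.729 cmH2O.

35.7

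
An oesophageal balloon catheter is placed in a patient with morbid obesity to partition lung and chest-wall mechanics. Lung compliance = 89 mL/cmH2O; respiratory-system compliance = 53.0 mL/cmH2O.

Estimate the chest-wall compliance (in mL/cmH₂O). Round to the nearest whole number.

1/Ccw = 1/Crs − 1/CL.
1/Ccw = 1/53.0 − 1/89 = 0.007632.
Ccw = 131.03 mL/cmH2O.

131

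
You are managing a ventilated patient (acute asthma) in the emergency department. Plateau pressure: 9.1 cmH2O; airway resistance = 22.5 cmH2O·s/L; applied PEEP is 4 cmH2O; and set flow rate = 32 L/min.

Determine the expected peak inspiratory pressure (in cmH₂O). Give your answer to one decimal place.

21.1

Flow: 32 L/min ÷ 60 = 0.5333 L/s.
PIP = Pplat + Raw × flow = 9.1 + 22.5 × 0.5333 = 9.1 + 11.999 = 21.099 cmH2O.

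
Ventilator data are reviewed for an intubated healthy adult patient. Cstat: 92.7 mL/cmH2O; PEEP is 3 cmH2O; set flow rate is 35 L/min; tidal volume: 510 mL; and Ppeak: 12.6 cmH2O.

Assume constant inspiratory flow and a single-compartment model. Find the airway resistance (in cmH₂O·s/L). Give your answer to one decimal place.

7.0

Flow: 35 L/min ÷ 60 = 0.5833 L/s.
Equation of motion (constant flow): PIP = Vt/C + R·V̇ + PEEP.
R·V̇ = PIP − Vt/C − PEEP = 12.6 − 510/92.7 − 3 = 12.6 − 5.502 − 3 = 4.098 cmH2O.
R = 4.098 / 0.5833 = 7.026 cmH2O·s/L.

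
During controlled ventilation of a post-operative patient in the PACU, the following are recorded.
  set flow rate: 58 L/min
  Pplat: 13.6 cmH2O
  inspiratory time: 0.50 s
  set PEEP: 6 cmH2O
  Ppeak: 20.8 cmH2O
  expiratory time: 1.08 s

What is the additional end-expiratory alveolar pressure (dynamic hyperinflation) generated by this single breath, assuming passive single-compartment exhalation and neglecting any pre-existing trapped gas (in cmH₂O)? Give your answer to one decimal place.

Flow: 58 L/min ÷ 60 = 0.9667 L/s.
Vt = flow × Ti = 0.9667 L/s × 0.50 s × 1000 mL/L = 483.35 mL.
R = (PIP − Pplat)/V̇ = (20.8 − 13.6) / 0.9667 = 7.2/0.9667 = 7.448 cmH2O·s/L.
C = Vt/(Pplat − PEEP) = 483.35 / (13.6 − 6) = 483.35/7.6 = 63.599 mL/cmH2O.
τ = R × C = 7.448 × 0.0636 L/cmH2O = 0.4737 s.
Fraction remaining = e^(−Te/τ) = e^(−1.08/0.4737) = 0.1023; trapped volume = 483.35 × 0.1023 = 49.447 mL.
Additional alveolar pressure from trapping ≈ V_trapped / C = 49.447 / 63.599 = 0.7775 cmH2O.

0.8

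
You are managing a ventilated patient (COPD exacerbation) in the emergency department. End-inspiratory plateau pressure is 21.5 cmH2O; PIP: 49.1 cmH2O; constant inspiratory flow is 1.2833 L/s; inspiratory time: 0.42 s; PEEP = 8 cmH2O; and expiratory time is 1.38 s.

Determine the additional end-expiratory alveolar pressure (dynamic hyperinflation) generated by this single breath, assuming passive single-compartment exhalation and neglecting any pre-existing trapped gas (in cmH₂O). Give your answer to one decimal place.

2.7

Vt = flow × Ti = 1.2833 L/s × 0.42 s × 1000 mL/L = 538.99 mL.
R = (PIP − Pplat)/V̇ = (49.1 − 21.5) / 1.2833 = 27.6/1.2833 = 21.507 cmH2O·s/L.
C = Vt/(Pplat − PEEP) = 538.99 / (21.5 − 8) = 538.99/13.5 = 39.925 mL/cmH2O.
τ = R × C = 21.507 × 0.03993 L/cmH2O = 0.8588 s.
Fraction remaining = e^(−Te/τ) = e^(−1.38/0.8588) = 0.2005; trapped volume = 538.99 × 0.2005 = 108.07 mL.
Additional alveolar pressure from trapping ≈ V_trapped / C = 108.07 / 39.925 = 2.707 cmH2O.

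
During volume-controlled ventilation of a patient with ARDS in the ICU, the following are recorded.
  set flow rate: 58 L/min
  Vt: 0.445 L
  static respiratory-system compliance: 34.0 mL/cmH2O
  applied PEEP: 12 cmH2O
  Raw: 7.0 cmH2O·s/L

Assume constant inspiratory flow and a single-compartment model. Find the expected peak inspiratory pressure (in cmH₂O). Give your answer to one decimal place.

31.9

Flow: 58 L/min ÷ 60 = 0.9667 L/s.
Equation of motion (constant flow): PIP = Vt/C + R·V̇ + PEEP.
PIP = 445/34.0 + 7.0×0.9667 + 12 = 13.088 + 6.767 + 12 = 31.855 cmH2O.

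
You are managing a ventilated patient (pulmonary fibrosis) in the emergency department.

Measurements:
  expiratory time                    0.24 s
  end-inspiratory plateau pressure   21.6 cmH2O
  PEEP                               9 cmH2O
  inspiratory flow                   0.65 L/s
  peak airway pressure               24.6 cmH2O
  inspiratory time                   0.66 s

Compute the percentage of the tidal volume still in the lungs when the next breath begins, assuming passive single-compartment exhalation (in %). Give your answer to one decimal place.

Vt = flow × Ti = 0.65 L/s × 0.66 s × 1000 mL/L = 429.0 mL.
R = (PIP − Pplat)/V̇ = (24.6 − 21.6) / 0.65 = 3.0/0.65 = 4.615 cmH2O·s/L.
C = Vt/(Pplat − PEEP) = 429.0 / (21.6 − 9) = 429.0/12.6 = 34.048 mL/cmH2O.
τ = R × C = 4.615 × 0.03405 L/cmH2O = 0.1571 s.
Fraction remaining at end-expiration = e^(−Te/τ) = e^(−0.24/0.1571) = 0.217 → 21.7%.

21.7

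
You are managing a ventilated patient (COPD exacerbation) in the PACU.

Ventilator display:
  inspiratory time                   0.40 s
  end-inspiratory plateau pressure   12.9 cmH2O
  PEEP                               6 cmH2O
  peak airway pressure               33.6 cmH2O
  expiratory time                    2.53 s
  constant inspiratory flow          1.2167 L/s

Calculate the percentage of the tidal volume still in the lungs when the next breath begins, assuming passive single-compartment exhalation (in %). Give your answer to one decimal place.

12.1

Vt = flow × Ti = 1.2167 L/s × 0.40 s × 1000 mL/L = 486.68 mL.
R = (PIP − Pplat)/V̇ = (33.6 − 12.9) / 1.2167 = 20.7/1.2167 = 17.013 cmH2O·s/L.
C = Vt/(Pplat − PEEP) = 486.68 / (12.9 − 6) = 486.68/6.9 = 70.533 mL/cmH2O.
τ = R × C = 17.013 × 0.07053 L/cmH2O = 1.2 s.
Fraction remaining at end-expiration = e^(−Te/τ) = e^(−2.53/1.2) = 0.1214 → 12.14%.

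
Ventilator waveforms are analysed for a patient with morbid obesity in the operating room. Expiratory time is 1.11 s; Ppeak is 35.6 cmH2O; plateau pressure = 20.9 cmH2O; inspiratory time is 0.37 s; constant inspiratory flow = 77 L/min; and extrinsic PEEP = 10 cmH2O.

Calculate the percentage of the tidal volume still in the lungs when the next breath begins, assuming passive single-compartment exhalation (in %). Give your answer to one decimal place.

10.8

Flow: 77 L/min ÷ 60 = 1.2833 L/s.
Vt = flow × Ti = 1.2833 L/s × 0.37 s × 1000 mL/L = 474.82 mL.
R = (PIP − Pplat)/V̇ = (35.6 − 20.9) / 1.2833 = 14.7/1.2833 = 11.455 cmH2O·s/L.
C = Vt/(Pplat − PEEP) = 474.82 / (20.9 − 10) = 474.82/10.9 = 43.561 mL/cmH2O.
τ = R × C = 11.455 × 0.04356 L/cmH2O = 0.499 s.
Fraction remaining at end-expiration = e^(−Te/τ) = e^(−1.11/0.499) = 0.1081 → 10.81%.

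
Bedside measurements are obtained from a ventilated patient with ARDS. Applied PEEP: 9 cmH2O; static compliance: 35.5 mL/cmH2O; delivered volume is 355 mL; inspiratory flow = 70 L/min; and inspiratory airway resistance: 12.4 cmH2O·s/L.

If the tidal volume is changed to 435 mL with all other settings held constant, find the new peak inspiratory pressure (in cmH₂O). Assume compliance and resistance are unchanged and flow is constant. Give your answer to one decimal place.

Flow: 70 L/min ÷ 60 = 1.1667 L/s.
PIP = Vt/C + R·V̇ + PEEP (constant-flow equation of motion).
Only the elastic term changes: ΔPIP = ΔVt / C = (435 − 355) / 35.5 = 2.254 cmH2O.
Original PIP = 355/35.5 + 12.4×1.1667 + 9 = 33.467 cmH2O; new PIP = 33.467 + (2.254) = 35.721 cmH2O.

35.7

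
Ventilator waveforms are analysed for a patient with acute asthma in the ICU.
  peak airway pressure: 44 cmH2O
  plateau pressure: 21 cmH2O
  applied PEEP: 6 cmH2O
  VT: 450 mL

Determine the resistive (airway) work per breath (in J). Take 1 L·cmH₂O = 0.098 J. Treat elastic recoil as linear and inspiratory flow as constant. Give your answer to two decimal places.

1.01

With constant inspiratory flow the resistive pressure is constant at PIP − Pplat = 44 − 21 = 23.0 cmH2O, so resistive work = 23.0 × 0.450 = 10.35 L·cmH2O.
× 0.098 J/(L·cmH2O) → 1.014 J.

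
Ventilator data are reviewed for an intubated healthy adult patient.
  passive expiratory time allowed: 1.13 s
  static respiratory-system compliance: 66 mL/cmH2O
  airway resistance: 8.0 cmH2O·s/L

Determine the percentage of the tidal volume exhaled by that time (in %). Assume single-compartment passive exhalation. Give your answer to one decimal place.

τ = R × C = 8.0 × 66 mL/cmH2O = 8.0 × 0.066 L/cmH2O = 0.528 s.
Passive exhalation: V(t)/V₀ = e^(−t/τ) = e^(−1.13/0.528) = 0.1176.
Fraction exhaled = 1 − 0.1176 = 0.8824 → 88.24%.

88.2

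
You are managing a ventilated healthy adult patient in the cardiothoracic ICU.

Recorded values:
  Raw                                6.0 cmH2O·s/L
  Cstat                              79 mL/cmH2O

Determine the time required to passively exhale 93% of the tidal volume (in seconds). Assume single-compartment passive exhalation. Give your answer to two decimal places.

1.26

τ = R × C = 6.0 × 79 mL/cmH2O = 6.0 × 0.079 L/cmH2O = 0.474 s.
Exhaled fraction f = 1 − e^(−t/τ) → t = −τ·ln(1 − f) = −0.474·ln(0.07) = 1.26 s.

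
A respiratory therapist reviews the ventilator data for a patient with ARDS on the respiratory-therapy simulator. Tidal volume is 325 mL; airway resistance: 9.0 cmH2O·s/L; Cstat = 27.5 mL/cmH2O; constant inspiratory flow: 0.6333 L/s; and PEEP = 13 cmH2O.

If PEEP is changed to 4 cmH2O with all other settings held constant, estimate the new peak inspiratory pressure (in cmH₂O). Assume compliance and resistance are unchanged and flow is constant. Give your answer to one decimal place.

21.5

PIP = Vt/C + R·V̇ + PEEP (constant-flow equation of motion).
Only the baseline term changes: ΔPIP = ΔPEEP = 4 − 13 = -9.0 cmH2O.
Original PIP = 325/27.5 + 9.0×0.6333 + 13 = 30.518 cmH2O; new PIP = 30.518 + (-9.0) = 21.518 cmH2O.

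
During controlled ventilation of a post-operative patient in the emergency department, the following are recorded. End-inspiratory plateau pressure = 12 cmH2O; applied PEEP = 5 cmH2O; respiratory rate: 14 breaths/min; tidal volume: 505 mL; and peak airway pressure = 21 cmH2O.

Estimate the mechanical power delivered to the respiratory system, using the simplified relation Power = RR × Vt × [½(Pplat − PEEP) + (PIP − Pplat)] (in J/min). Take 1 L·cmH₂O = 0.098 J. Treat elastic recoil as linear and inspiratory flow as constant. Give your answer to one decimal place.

Per-breath work = Vt × [½(Pplat−PEEP) + (PIP−Pplat)] = 0.505 × [0.5×7.0 + 9.0] = 0.505 × 12.5 = 6.313 L·cmH2O.
Power = 14 × 6.313 = 88.382 L·cmH2O/min.
× 0.098 J/(L·cmH2O) → 8.661 J/min.

8.7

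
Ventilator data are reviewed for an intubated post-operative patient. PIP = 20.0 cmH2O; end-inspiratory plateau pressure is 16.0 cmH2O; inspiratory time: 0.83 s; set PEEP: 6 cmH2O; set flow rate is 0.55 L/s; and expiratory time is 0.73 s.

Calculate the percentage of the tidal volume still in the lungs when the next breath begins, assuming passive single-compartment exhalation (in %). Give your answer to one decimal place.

11.1

Vt = flow × Ti = 0.55 L/s × 0.83 s × 1000 mL/L = 456.5 mL.
R = (PIP − Pplat)/V̇ = (20.0 − 16.0) / 0.55 = 4.0/0.55 = 7.273 cmH2O·s/L.
C = Vt/(Pplat − PEEP) = 456.5 / (16.0 − 6) = 456.5/10.0 = 45.65 mL/cmH2O.
τ = R × C = 7.273 × 0.04565 L/cmH2O = 0.332 s.
Fraction remaining at end-expiration = e^(−Te/τ) = e^(−0.73/0.332) = 0.1109 → 11.09%.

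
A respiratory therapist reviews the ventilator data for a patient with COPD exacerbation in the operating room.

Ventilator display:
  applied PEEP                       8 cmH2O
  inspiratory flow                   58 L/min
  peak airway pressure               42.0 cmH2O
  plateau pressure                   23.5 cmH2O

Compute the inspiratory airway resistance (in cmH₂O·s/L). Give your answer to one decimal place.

19.1

Flow: 58 L/min ÷ 60 = 0.9667 L/s.
Raw = (PIP − Pplat) / flow = (42.0 − 23.5) / 0.9667 = 18.5 / 0.9667 = 19.137 cmH2O·s/L.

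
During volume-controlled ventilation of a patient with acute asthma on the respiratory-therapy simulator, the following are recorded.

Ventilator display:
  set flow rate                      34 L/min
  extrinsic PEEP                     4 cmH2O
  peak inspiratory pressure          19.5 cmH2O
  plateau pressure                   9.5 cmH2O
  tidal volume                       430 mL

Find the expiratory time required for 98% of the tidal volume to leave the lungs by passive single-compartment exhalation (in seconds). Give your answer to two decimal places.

5.40

Flow: 34 L/min ÷ 60 = 0.5667 L/s.
R = (PIP − Pplat)/V̇ = (19.5 − 9.5) / 0.5667 = 10.0/0.5667 = 17.646 cmH2O·s/L.
C = Vt/(Pplat − PEEP) = 430.0 / (9.5 − 4) = 430.0/5.5 = 78.182 mL/cmH2O.
τ = R × C = 17.646 × 0.07818 L/cmH2O = 1.38 s.
t = −τ·ln(1 − 0.98) = −1.38·ln(0.02) = 5.399 s.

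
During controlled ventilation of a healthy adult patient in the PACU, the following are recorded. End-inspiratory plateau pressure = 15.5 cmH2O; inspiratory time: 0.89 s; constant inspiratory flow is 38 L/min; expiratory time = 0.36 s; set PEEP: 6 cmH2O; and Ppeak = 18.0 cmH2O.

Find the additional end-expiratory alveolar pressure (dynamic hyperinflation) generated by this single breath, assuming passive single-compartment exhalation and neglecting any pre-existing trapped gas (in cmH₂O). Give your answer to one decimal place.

Flow: 38 L/min ÷ 60 = 0.6333 L/s.
Vt = flow × Ti = 0.6333 L/s × 0.89 s × 1000 mL/L = 563.64 mL.
R = (PIP − Pplat)/V̇ = (18.0 − 15.5) / 0.6333 = 2.5/0.6333 = 3.948 cmH2O·s/L.
C = Vt/(Pplat − PEEP) = 563.64 / (15.5 − 6) = 563.64/9.5 = 59.331 mL/cmH2O.
τ = R × C = 3.948 × 0.05933 L/cmH2O = 0.2342 s.
Fraction remaining = e^(−Te/τ) = e^(−0.36/0.2342) = 0.215; trapped volume = 563.64 × 0.215 = 121.18 mL.
Additional alveolar pressure from trapping ≈ V_trapped / C = 121.18 / 59.331 = 2.042 cmH2O.

2.0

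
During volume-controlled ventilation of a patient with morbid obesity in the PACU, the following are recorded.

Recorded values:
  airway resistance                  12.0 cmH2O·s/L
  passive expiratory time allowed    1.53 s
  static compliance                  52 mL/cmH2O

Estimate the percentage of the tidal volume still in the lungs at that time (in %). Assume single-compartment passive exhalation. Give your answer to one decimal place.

8.6

τ = R × C = 12.0 × 52 mL/cmH2O = 12.0 × 0.052 L/cmH2O = 0.624 s.
Passive exhalation: V(t)/V₀ = e^(−t/τ) = e^(−1.53/0.624) = 0.08613.
Fraction remaining = 0.08613 → 8.613%.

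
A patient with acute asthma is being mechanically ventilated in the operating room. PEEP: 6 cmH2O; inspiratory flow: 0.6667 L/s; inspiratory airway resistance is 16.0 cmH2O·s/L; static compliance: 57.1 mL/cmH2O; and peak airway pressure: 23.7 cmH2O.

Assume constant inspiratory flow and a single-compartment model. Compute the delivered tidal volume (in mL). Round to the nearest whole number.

402

Equation of motion (constant flow): PIP = Vt/C + R·V̇ + PEEP.
Vt/C = PIP − R·V̇ − PEEP = 23.7 − 10.667 − 6 = 7.033 cmH2O.
Vt = C × 7.033 = 57.1 × 7.033 = 401.58 mL.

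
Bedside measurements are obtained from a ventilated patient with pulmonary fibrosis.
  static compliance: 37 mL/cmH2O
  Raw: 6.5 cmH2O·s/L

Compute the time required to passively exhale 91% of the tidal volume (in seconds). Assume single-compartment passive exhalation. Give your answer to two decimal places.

τ = R × C = 6.5 × 37 mL/cmH2O = 6.5 × 0.037 L/cmH2O = 0.2405 s.
Exhaled fraction f = 1 − e^(−t/τ) → t = −τ·ln(1 − f) = −0.2405·ln(0.09) = 0.5791 s.

0.58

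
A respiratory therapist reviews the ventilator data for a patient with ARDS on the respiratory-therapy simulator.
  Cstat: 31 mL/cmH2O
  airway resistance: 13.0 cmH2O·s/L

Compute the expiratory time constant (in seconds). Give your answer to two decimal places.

0.40

τ = R × C = 13.0 × 31 mL/cmH2O = 13.0 × 0.031 L/cmH2O = 0.403 s.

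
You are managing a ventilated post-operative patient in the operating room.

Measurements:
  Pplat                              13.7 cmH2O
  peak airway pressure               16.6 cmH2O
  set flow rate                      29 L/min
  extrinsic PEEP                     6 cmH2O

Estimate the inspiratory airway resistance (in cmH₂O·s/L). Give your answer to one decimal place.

Flow: 29 L/min ÷ 60 = 0.4833 L/s.
Raw = (PIP − Pplat) / flow = (16.6 − 13.7) / 0.4833 = 2.9 / 0.4833 = 6.0 cmH2O·s/L.

6.0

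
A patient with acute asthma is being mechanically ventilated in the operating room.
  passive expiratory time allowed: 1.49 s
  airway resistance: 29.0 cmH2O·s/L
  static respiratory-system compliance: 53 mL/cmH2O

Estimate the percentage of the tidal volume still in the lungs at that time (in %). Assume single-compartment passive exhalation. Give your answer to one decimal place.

37.9

τ = R × C = 29.0 × 53 mL/cmH2O = 29.0 × 0.053 L/cmH2O = 1.537 s.
Passive exhalation: V(t)/V₀ = e^(−t/τ) = e^(−1.49/1.537) = 0.3793.
Fraction remaining = 0.3793 → 37.93%.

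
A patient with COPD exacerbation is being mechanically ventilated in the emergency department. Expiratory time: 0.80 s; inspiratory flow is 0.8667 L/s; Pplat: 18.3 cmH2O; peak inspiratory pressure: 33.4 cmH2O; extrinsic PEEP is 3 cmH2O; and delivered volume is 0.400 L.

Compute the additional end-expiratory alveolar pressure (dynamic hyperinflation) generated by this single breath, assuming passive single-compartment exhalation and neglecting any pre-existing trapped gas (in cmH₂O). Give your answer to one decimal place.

R = (PIP − Pplat)/V̇ = (33.4 − 18.3) / 0.8667 = 15.1/0.8667 = 17.422 cmH2O·s/L.
C = Vt/(Pplat − PEEP) = 400.0 / (18.3 − 3) = 400.0/15.3 = 26.144 mL/cmH2O.
τ = R × C = 17.422 × 0.02614 L/cmH2O = 0.4554 s.
Fraction remaining = e^(−Te/τ) = e^(−0.80/0.4554) = 0.1726; trapped volume = 400.0 × 0.1726 = 69.04 mL.
Additional alveolar pressure from trapping ≈ V_trapped / C = 69.04 / 26.144 = 2.641 cmH2O.

2.6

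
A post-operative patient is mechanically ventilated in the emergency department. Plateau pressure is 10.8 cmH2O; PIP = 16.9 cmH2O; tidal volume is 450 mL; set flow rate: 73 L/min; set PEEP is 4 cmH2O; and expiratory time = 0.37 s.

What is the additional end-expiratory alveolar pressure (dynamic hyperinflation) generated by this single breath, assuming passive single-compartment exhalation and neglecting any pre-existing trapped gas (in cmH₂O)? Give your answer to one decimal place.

Flow: 73 L/min ÷ 60 = 1.2167 L/s.
R = (PIP − Pplat)/V̇ = (16.9 − 10.8) / 1.2167 = 6.1/1.2167 = 5.014 cmH2O·s/L.
C = Vt/(Pplat − PEEP) = 450.0 / (10.8 − 4) = 450.0/6.8 = 66.176 mL/cmH2O.
τ = R × C = 5.014 × 0.06618 L/cmH2O = 0.3318 s.
Fraction remaining = e^(−Te/τ) = e^(−0.37/0.3318) = 0.3279; trapped volume = 450.0 × 0.3279 = 147.56 mL.
Additional alveolar pressure from trapping ≈ V_trapped / C = 147.56 / 66.176 = 2.23 cmH2O.

2.2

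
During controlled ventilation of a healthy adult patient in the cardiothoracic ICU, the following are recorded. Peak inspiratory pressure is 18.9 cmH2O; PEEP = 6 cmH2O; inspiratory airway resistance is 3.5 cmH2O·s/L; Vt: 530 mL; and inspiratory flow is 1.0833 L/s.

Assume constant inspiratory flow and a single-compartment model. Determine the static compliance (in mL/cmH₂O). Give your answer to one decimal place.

Equation of motion (constant flow): PIP = Vt/C + R·V̇ + PEEP.
Vt/C = PIP − R·V̇ − PEEP = 18.9 − 3.5×1.0833 − 6 = 18.9 − 3.792 − 6 = 9.108 cmH2O.
C = Vt / 9.108 = 530 / 9.108 = 58.191 mL/cmH2O.

58.2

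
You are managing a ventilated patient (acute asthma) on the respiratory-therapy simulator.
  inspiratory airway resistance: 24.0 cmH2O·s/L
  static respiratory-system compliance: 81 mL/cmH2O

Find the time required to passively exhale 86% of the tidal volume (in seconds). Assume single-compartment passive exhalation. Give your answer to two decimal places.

3.82

τ = R × C = 24.0 × 81 mL/cmH2O = 24.0 × 0.081 L/cmH2O = 1.944 s.
Exhaled fraction f = 1 − e^(−t/τ) → t = −τ·ln(1 − f) = −1.944·ln(0.14) = 3.822 s.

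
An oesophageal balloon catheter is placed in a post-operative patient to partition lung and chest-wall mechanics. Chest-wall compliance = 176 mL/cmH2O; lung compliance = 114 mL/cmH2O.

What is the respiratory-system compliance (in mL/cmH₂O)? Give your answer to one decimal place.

69.2

Lung and chest wall are elastances in series: 1/Crs = 1/CL + 1/Ccw.
1/Crs = 1/114 + 1/176 = 0.01445.
Crs = 69.204 mL/cmH2O.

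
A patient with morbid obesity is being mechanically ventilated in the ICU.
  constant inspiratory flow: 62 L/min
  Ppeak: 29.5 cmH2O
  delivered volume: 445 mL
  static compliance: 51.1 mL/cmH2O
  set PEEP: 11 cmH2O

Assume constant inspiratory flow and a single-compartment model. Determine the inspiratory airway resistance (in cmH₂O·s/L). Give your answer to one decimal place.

9.5

Flow: 62 L/min ÷ 60 = 1.0333 L/s.
Equation of motion (constant flow): PIP = Vt/C + R·V̇ + PEEP.
R·V̇ = PIP − Vt/C − PEEP = 29.5 − 445/51.1 − 11 = 29.5 − 8.708 − 11 = 9.792 cmH2O.
R = 9.792 / 1.0333 = 9.476 cmH2O·s/L.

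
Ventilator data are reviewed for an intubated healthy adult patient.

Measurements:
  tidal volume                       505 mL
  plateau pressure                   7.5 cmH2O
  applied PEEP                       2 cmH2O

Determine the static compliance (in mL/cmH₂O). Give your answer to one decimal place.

Cstat = Vt / (Pplat − PEEP) = 505 / (7.5 − 2) = 505 / 5.5 = 91.818 mL/cmH2O.

91.8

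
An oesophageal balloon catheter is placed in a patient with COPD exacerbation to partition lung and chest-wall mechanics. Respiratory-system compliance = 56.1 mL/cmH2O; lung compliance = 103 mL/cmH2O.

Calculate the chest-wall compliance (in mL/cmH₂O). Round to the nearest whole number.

1/Ccw = 1/Crs − 1/CL.
1/Ccw = 1/56.1 − 1/103 = 0.008117.
Ccw = 123.2 mL/cmH2O.

123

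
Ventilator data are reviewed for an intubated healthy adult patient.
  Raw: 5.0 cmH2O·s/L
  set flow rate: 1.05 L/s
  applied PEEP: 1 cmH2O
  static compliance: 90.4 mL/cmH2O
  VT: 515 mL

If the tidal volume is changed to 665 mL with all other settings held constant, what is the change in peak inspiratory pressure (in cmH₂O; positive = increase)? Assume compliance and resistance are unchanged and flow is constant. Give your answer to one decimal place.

PIP = Vt/C + R·V̇ + PEEP (constant-flow equation of motion).
Only the elastic term changes: ΔPIP = ΔVt / C = (665 − 515) / 90.4 = 1.659 cmH2O.

1.7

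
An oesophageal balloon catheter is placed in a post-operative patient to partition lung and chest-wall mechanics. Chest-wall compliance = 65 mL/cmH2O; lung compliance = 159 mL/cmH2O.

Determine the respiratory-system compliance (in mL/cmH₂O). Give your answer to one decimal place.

Lung and chest wall are elastances in series: 1/Crs = 1/CL + 1/Ccw.
1/Crs = 1/159 + 1/65 = 0.02167.
Crs = 46.147 mL/cmH2O.

46.1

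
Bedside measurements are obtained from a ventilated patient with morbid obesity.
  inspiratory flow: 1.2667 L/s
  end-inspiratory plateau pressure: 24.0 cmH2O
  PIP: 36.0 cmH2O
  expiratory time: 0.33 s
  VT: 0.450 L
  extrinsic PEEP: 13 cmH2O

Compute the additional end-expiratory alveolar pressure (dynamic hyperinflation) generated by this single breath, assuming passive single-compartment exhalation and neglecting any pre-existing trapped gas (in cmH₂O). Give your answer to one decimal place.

4.7

R = (PIP − Pplat)/V̇ = (36.0 − 24.0) / 1.2667 = 12.0/1.2667 = 9.473 cmH2O·s/L.
C = Vt/(Pplat − PEEP) = 450.0 / (24.0 − 13) = 450.0/11.0 = 40.909 mL/cmH2O.
τ = R × C = 9.473 × 0.04091 L/cmH2O = 0.3875 s.
Fraction remaining = e^(−Te/τ) = e^(−0.33/0.3875) = 0.4267; trapped volume = 450.0 × 0.4267 = 192.02 mL.
Additional alveolar pressure from trapping ≈ V_trapped / C = 192.02 / 40.909 = 4.694 cmH2O.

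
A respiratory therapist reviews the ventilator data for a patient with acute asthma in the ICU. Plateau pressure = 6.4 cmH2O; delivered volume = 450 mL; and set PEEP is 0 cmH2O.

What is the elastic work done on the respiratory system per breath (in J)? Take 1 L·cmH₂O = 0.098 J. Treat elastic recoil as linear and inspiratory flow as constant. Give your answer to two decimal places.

Elastic work ≈ ½ × (Pplat − PEEP) × Vt = 0.5 × (6.4 − 0) × 0.450 L = 0.5 × 6.4 × 0.450 = 1.44 L·cmH2O.
× 0.098 J/(L·cmH2O) → 0.1411 J.

0.14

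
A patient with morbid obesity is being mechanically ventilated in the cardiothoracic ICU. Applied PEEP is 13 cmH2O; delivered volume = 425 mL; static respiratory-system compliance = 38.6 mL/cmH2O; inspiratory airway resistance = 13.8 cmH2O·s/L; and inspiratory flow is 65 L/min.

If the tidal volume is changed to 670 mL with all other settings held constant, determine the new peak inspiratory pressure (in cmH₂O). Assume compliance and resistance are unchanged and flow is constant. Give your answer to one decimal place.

Flow: 65 L/min ÷ 60 = 1.0833 L/s.
PIP = Vt/C + R·V̇ + PEEP (constant-flow equation of motion).
Only the elastic term changes: ΔPIP = ΔVt / C = (670 − 425) / 38.6 = 6.347 cmH2O.
Original PIP = 425/38.6 + 13.8×1.0833 + 13 = 38.96 cmH2O; new PIP = 38.96 + (6.347) = 45.307 cmH2O.

45.3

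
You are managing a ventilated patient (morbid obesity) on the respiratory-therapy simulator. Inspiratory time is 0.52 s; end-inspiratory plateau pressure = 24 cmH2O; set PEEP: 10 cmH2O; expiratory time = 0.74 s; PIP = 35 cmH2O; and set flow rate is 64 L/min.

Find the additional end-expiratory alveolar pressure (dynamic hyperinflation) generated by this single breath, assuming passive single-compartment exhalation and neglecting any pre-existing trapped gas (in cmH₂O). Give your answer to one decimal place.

Flow: 64 L/min ÷ 60 = 1.0667 L/s.
Vt = flow × Ti = 1.0667 L/s × 0.52 s × 1000 mL/L = 554.68 mL.
R = (PIP − Pplat)/V̇ = (35 − 24) / 1.0667 = 11.0/1.0667 = 10.312 cmH2O·s/L.
C = Vt/(Pplat − PEEP) = 554.68 / (24 − 10) = 554.68/14.0 = 39.62 mL/cmH2O.
τ = R × C = 10.312 × 0.03962 L/cmH2O = 0.4086 s.
Fraction remaining = e^(−Te/τ) = e^(−0.74/0.4086) = 0.1635; trapped volume = 554.68 × 0.1635 = 90.69 mL.
Additional alveolar pressure from trapping ≈ V_trapped / C = 90.69 / 39.62 = 2.289 cmH2O.

2.3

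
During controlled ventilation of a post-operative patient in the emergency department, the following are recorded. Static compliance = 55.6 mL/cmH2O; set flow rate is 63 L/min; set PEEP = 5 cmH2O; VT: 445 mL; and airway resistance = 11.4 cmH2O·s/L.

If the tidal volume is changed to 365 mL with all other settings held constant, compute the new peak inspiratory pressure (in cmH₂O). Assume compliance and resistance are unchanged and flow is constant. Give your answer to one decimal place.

23.5

Flow: 63 L/min ÷ 60 = 1.05 L/s.
PIP = Vt/C + R·V̇ + PEEP (constant-flow equation of motion).
Only the elastic term changes: ΔPIP = ΔVt / C = (365 − 445) / 55.6 = -1.439 cmH2O.
Original PIP = 445/55.6 + 11.4×1.05 + 5 = 24.974 cmH2O; new PIP = 24.974 + (-1.439) = 23.535 cmH2O.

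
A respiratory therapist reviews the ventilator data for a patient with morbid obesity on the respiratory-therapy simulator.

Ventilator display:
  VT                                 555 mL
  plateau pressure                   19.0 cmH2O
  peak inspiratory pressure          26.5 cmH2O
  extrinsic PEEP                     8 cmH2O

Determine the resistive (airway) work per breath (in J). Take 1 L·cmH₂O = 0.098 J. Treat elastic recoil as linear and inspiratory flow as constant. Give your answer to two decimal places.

0.41

With constant inspiratory flow the resistive pressure is constant at PIP − Pplat = 26.5 − 19.0 = 7.5 cmH2O, so resistive work = 7.5 × 0.555 = 4.163 L·cmH2O.
× 0.098 J/(L·cmH2O) → 0.408 J.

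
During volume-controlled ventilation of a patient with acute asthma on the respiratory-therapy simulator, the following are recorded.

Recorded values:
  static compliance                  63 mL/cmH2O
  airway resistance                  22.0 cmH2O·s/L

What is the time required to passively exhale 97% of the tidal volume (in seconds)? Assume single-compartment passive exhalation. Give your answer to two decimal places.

4.86

τ = R × C = 22.0 × 63 mL/cmH2O = 22.0 × 0.063 L/cmH2O = 1.386 s.
Exhaled fraction f = 1 − e^(−t/τ) → t = −τ·ln(1 − f) = −1.386·ln(0.03) = 4.86 s.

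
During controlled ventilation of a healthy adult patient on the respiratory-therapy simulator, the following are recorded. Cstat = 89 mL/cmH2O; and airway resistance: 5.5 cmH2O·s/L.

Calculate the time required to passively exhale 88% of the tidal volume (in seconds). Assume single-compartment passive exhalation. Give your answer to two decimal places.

1.04

τ = R × C = 5.5 × 89 mL/cmH2O = 5.5 × 0.089 L/cmH2O = 0.4895 s.
Exhaled fraction f = 1 − e^(−t/τ) → t = −τ·ln(1 − f) = −0.4895·ln(0.12) = 1.038 s.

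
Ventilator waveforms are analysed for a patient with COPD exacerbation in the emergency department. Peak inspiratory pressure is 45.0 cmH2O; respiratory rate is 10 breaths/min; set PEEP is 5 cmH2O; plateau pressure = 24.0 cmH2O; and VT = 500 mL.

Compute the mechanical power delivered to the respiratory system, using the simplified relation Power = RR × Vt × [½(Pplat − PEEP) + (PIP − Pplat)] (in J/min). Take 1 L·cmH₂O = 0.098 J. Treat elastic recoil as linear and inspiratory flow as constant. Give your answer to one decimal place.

Per-breath work = Vt × [½(Pplat−PEEP) + (PIP−Pplat)] = 0.500 × [0.5×19.0 + 21.0] = 0.500 × 30.5 = 15.25 L·cmH2O.
Power = 10 × 15.25 = 152.5 L·cmH2O/min.
× 0.098 J/(L·cmH2O) → 14.945 J/min.

14.9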